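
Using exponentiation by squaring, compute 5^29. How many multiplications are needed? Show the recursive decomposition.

Computing 5^29 by squaring (build up from 5^1; each line after the first costs one multiplication):

5^1 = 5
5^2 = (5^1)^2 = 5^2 = 25
5^3 = 5 * 5^2 = 5 * 25 = 125
5^6 = (5^3)^2 = 125^2 = 15625
5^7 = 5 * 5^6 = 5 * 15625 = 78125
5^14 = (5^7)^2 = 78125^2 = 6103515625
5^28 = (5^14)^2 = 6103515625^2 = 37252902984619140625
5^29 = 5 * 5^28 = 5 * 37252902984619140625 = 186264514923095703125

Result: 186264514923095703125
Multiplications needed: 7 (7 lines after 5^1)

5^29 = 186264514923095703125. Using exponentiation by squaring, this requires 7 multiplications. The key idea: if the exponent is even, square the half-power; if odd, multiply by the base once.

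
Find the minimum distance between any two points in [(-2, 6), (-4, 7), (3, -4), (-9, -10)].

Computing all pairwise distances among 4 points:

d((-2, 6), (-4, 7)) = 2.2361 <-- minimum
d((-2, 6), (3, -4)) = 11.1803
d((-2, 6), (-9, -10)) = 17.4642
d((-4, 7), (3, -4)) = 13.0384
d((-4, 7), (-9, -10)) = 17.72
d((3, -4), (-9, -10)) = 13.4164

Closest pair: (-2, 6) and (-4, 7) with distance 2.2361

The closest pair is (-2, 6) and (-4, 7) with Euclidean distance 2.2361. For 4 points, brute-force pairwise comparison is shown above. For large n, the divide-and-conquer algorithm (sort by x, recurse on halves, check the dividing strip) achieves O(n log n).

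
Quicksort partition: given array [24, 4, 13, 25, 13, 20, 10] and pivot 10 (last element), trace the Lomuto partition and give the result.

Lomuto partition with pivot = 10:

Initial array: [24, 4, 13, 25, 13, 20, 10]

arr[0]=24 > 10: no swap
arr[1]=4 <= 10: swap with position 0, array becomes [4, 24, 13, 25, 13, 20, 10]
arr[2]=13 > 10: no swap
arr[3]=25 > 10: no swap
arr[4]=13 > 10: no swap
arr[5]=20 > 10: no swap

Place pivot at position 1: [4, 10, 13, 25, 13, 20, 24]
Pivot position: 1

After partitioning with pivot 10, the array becomes [4, 10, 13, 25, 13, 20, 24]. The pivot is placed at index 1. All elements to the left of the pivot are <= 10, and all elements to the right are > 10.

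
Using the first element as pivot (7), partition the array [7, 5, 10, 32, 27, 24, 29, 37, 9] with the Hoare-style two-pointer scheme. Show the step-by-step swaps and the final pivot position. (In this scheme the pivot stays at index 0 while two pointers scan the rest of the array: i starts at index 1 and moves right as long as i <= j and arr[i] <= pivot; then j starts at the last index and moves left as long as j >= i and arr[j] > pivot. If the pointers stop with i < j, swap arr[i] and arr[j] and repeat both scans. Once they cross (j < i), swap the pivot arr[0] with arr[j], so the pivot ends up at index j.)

Hoare-style two-pointer partition with pivot = 7:

Initial array: [7, 5, 10, 32, 27, 24, 29, 37, 9]

Pointers start at i = 1, j = 8.
i ends at 2, j ends at 1: the pointers have crossed (j < i), so scanning stops.

Swap pivot arr[0] with arr[1] to place pivot at position 1: [5, 7, 10, 32, 27, 24, 29, 37, 9]
Pivot position: 1

After partitioning with pivot 7, the array becomes [5, 7, 10, 32, 27, 24, 29, 37, 9]. The pivot is placed at index 1. All elements to the left of the pivot are <= 7, and all elements to the right are > 7.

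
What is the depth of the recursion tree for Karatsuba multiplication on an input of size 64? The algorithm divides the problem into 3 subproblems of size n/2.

For divide and conquer with division factor 2:

Problem sizes at each level:
Level 0: 64
Level 1: 32
Level 2: 16
Level 3: 8
Level 4: 4
Level 5: 2
Level 6: 1

The root is level 0 and the size-1 base case is level 6 (the tree spans levels 0 through 6, i.e. 7 levels counting the root), so the depth is the number of divisions: log_2(64) = 6

The recursion tree depth is log_2(64) = 6. At each level, the problem size is divided by 2, so it takes 6 divisions to reduce to a base case of size 1. The algorithm makes 3 recursive calls at each level.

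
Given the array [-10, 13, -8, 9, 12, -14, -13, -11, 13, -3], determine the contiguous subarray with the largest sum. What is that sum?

Using Kadane's algorithm on [-10, 13, -8, 9, 12, -14, -13, -11, 13, -3]:

Scanning through the array:
Position 1 (value 13): max_ending_here = 13, max_so_far = 13
Position 2 (value -8): max_ending_here = 5, max_so_far = 13
Position 3 (value 9): max_ending_here = 14, max_so_far = 14
Position 4 (value 12): max_ending_here = 26, max_so_far = 26
Position 5 (value -14): max_ending_here = 12, max_so_far = 26
Position 6 (value -13): max_ending_here = -1, max_so_far = 26
Position 7 (value -11): max_ending_here = -11, max_so_far = 26
Position 8 (value 13): max_ending_here = 13, max_so_far = 26
Position 9 (value -3): max_ending_here = 10, max_so_far = 26

Maximum subarray: [13, -8, 9, 12]
Maximum sum: 26

The maximum subarray is [13, -8, 9, 12] with sum 26. This subarray runs from index 1 to index 4.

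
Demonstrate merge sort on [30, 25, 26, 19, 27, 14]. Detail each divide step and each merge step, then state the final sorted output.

Merge sort trace:

Split: [30, 25, 26, 19, 27, 14] -> [30, 25, 26] and [19, 27, 14]
  Split: [30, 25, 26] -> [30] and [25, 26]
    Split: [25, 26] -> [25] and [26]
    Merge: [25] + [26] -> [25, 26]
  Merge: [30] + [25, 26] -> [25, 26, 30]
  Split: [19, 27, 14] -> [19] and [27, 14]
    Split: [27, 14] -> [27] and [14]
    Merge: [27] + [14] -> [14, 27]
  Merge: [19] + [14, 27] -> [14, 19, 27]
Merge: [25, 26, 30] + [14, 19, 27] -> [14, 19, 25, 26, 27, 30]

Final sorted array: [14, 19, 25, 26, 27, 30]

The merge sort proceeds by recursively splitting the array and merging sorted halves.
After all merges, the sorted array is [14, 19, 25, 26, 27, 30].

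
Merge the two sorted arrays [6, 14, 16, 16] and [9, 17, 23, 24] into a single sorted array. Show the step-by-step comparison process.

Merging process:

Compare 6 vs 9: take 6 from left. Merged: [6]
Compare 14 vs 9: take 9 from right. Merged: [6, 9]
Compare 14 vs 17: take 14 from left. Merged: [6, 9, 14]
Compare 16 vs 17: take 16 from left. Merged: [6, 9, 14, 16]
Compare 16 vs 17: take 16 from left. Merged: [6, 9, 14, 16, 16]
Append remaining from right: [17, 23, 24]. Merged: [6, 9, 14, 16, 16, 17, 23, 24]

Final merged array: [6, 9, 14, 16, 16, 17, 23, 24]
Total comparisons: 5

The merged array is [6, 9, 14, 16, 16, 17, 23, 24], requiring 5 comparisons. The merge step runs in O(n) time where n is the total number of elements.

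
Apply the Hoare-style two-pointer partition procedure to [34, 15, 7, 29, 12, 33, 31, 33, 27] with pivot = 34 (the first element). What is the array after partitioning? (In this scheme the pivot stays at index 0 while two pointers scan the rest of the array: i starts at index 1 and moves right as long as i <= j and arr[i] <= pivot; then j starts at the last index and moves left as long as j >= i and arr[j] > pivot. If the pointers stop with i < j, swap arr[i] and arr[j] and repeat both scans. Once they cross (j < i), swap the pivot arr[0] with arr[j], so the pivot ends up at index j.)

Hoare-style two-pointer partition with pivot = 34:

Initial array: [34, 15, 7, 29, 12, 33, 31, 33, 27]

Pointers start at i = 1, j = 8.
i ends at 9, j ends at 8: the pointers have crossed (j < i), so scanning stops.

Swap pivot arr[0] with arr[8] to place pivot at position 8: [27, 15, 7, 29, 12, 33, 31, 33, 34]
Pivot position: 8

After partitioning with pivot 34, the array becomes [27, 15, 7, 29, 12, 33, 31, 33, 34]. The pivot is placed at index 8. All elements to the left of the pivot are <= 34, and all elements to the right are > 34.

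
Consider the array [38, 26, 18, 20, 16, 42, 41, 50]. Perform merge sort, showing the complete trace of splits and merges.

Merge sort trace:

Split: [38, 26, 18, 20, 16, 42, 41, 50] -> [38, 26, 18, 20] and [16, 42, 41, 50]
  Split: [38, 26, 18, 20] -> [38, 26] and [18, 20]
    Split: [38, 26] -> [38] and [26]
    Merge: [38] + [26] -> [26, 38]
    Split: [18, 20] -> [18] and [20]
    Merge: [18] + [20] -> [18, 20]
  Merge: [26, 38] + [18, 20] -> [18, 20, 26, 38]
  Split: [16, 42, 41, 50] -> [16, 42] and [41, 50]
    Split: [16, 42] -> [16] and [42]
    Merge: [16] + [42] -> [16, 42]
    Split: [41, 50] -> [41] and [50]
    Merge: [41] + [50] -> [41, 50]
  Merge: [16, 42] + [41, 50] -> [16, 41, 42, 50]
Merge: [18, 20, 26, 38] + [16, 41, 42, 50] -> [16, 18, 20, 26, 38, 41, 42, 50]

Final sorted array: [16, 18, 20, 26, 38, 41, 42, 50]

The merge sort proceeds by recursively splitting the array and merging sorted halves.
After all merges, the sorted array is [16, 18, 20, 26, 38, 41, 42, 50].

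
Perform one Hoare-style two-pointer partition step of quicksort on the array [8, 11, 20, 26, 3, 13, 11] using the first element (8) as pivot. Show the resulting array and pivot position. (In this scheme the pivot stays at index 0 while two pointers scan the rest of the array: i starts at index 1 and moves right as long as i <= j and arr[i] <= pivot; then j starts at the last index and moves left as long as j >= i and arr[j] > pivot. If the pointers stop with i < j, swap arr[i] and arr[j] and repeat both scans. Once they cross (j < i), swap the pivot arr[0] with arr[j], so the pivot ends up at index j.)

Hoare-style two-pointer partition with pivot = 8:

Initial array: [8, 11, 20, 26, 3, 13, 11]

Pointers start at i = 1, j = 6.
i stops at index 1 (arr[1]=11 > 8), j stops at index 4 (arr[4]=3 <= 8): swap arr[1] and arr[4], array becomes [8, 3, 20, 26, 11, 13, 11]
i ends at 2, j ends at 1: the pointers have crossed (j < i), so scanning stops.

Swap pivot arr[0] with arr[1] to place pivot at position 1: [3, 8, 20, 26, 11, 13, 11]
Pivot position: 1

After partitioning with pivot 8, the array becomes [3, 8, 20, 26, 11, 13, 11]. The pivot is placed at index 1. All elements to the left of the pivot are <= 8, and all elements to the right are > 8.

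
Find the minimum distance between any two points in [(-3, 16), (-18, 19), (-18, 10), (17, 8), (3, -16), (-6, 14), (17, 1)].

Computing all pairwise distances among 7 points:

d((-3, 16), (-18, 19)) = 15.2971
d((-3, 16), (-18, 10)) = 16.1555
d((-3, 16), (17, 8)) = 21.5407
d((-3, 16), (3, -16)) = 32.5576
d((-3, 16), (-6, 14)) = 3.6056 <-- minimum
d((-3, 16), (17, 1)) = 25.0
d((-18, 19), (-18, 10)) = 9.0
d((-18, 19), (17, 8)) = 36.6879
d((-18, 19), (3, -16)) = 40.8167
d((-18, 19), (-6, 14)) = 13.0
d((-18, 19), (17, 1)) = 39.3573
d((-18, 10), (17, 8)) = 35.0571
d((-18, 10), (3, -16)) = 33.4215
d((-18, 10), (-6, 14)) = 12.6491
d((-18, 10), (17, 1)) = 36.1386
d((17, 8), (3, -16)) = 27.7849
d((17, 8), (-6, 14)) = 23.7697
d((17, 8), (17, 1)) = 7.0
d((3, -16), (-6, 14)) = 31.3209
d((3, -16), (17, 1)) = 22.0227
d((-6, 14), (17, 1)) = 26.4197

Closest pair: (-3, 16) and (-6, 14) with distance 3.6056

The closest pair is (-3, 16) and (-6, 14) with Euclidean distance 3.6056. For 7 points, brute-force pairwise comparison is shown above. For large n, the divide-and-conquer algorithm (sort by x, recurse on halves, check the dividing strip) achieves O(n log n).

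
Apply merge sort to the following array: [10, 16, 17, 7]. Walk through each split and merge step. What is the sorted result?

Merge sort trace:

Split: [10, 16, 17, 7] -> [10, 16] and [17, 7]
  Split: [10, 16] -> [10] and [16]
  Merge: [10] + [16] -> [10, 16]
  Split: [17, 7] -> [17] and [7]
  Merge: [17] + [7] -> [7, 17]
Merge: [10, 16] + [7, 17] -> [7, 10, 16, 17]

Final sorted array: [7, 10, 16, 17]

The merge sort proceeds by recursively splitting the array and merging sorted halves.
After all merges, the sorted array is [7, 10, 16, 17].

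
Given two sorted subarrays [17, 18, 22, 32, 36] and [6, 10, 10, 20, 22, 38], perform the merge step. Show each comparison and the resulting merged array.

Merging process:

Compare 17 vs 6: take 6 from right. Merged: [6]
Compare 17 vs 10: take 10 from right. Merged: [6, 10]
Compare 17 vs 10: take 10 from right. Merged: [6, 10, 10]
Compare 17 vs 20: take 17 from left. Merged: [6, 10, 10, 17]
Compare 18 vs 20: take 18 from left. Merged: [6, 10, 10, 17, 18]
Compare 22 vs 20: take 20 from right. Merged: [6, 10, 10, 17, 18, 20]
Compare 22 vs 22: take 22 from left. Merged: [6, 10, 10, 17, 18, 20, 22]
Compare 32 vs 22: take 22 from right. Merged: [6, 10, 10, 17, 18, 20, 22, 22]
Compare 32 vs 38: take 32 from left. Merged: [6, 10, 10, 17, 18, 20, 22, 22, 32]
Compare 36 vs 38: take 36 from left. Merged: [6, 10, 10, 17, 18, 20, 22, 22, 32, 36]
Append remaining from right: [38]. Merged: [6, 10, 10, 17, 18, 20, 22, 22, 32, 36, 38]

Final merged array: [6, 10, 10, 17, 18, 20, 22, 22, 32, 36, 38]
Total comparisons: 10

The merged array is [6, 10, 10, 17, 18, 20, 22, 22, 32, 36, 38], requiring 10 comparisons. The merge step runs in O(n) time where n is the total number of elements.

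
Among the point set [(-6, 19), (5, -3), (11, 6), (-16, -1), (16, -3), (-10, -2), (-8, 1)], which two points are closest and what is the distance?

Computing all pairwise distances among 7 points:

d((-6, 19), (5, -3)) = 24.5967
d((-6, 19), (11, 6)) = 21.4009
d((-6, 19), (-16, -1)) = 22.3607
d((-6, 19), (16, -3)) = 31.1127
d((-6, 19), (-10, -2)) = 21.3776
d((-6, 19), (-8, 1)) = 18.1108
d((5, -3), (11, 6)) = 10.8167
d((5, -3), (-16, -1)) = 21.095
d((5, -3), (16, -3)) = 11.0
d((5, -3), (-10, -2)) = 15.0333
d((5, -3), (-8, 1)) = 13.6015
d((11, 6), (-16, -1)) = 27.8927
d((11, 6), (16, -3)) = 10.2956
d((11, 6), (-10, -2)) = 22.4722
d((11, 6), (-8, 1)) = 19.6469
d((-16, -1), (16, -3)) = 32.0624
d((-16, -1), (-10, -2)) = 6.0828
d((-16, -1), (-8, 1)) = 8.2462
d((16, -3), (-10, -2)) = 26.0192
d((16, -3), (-8, 1)) = 24.3311
d((-10, -2), (-8, 1)) = 3.6056 <-- minimum

Closest pair: (-10, -2) and (-8, 1) with distance 3.6056

The closest pair is (-10, -2) and (-8, 1) with Euclidean distance 3.6056. For 7 points, brute-force pairwise comparison is shown above. For large n, the divide-and-conquer algorithm (sort by x, recurse on halves, check the dividing strip) achieves O(n log n).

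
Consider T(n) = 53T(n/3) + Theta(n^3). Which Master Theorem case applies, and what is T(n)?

Master Theorem for T(n) = 53T(n/3) + O(n^3):

a = 53, b = 3, c = 3
log_b(a) = log_3(53) = 3.6139

Case 1: c = 3 < log_3(53) = 3.6139
T(n) = O(n^(log_3 53))

For T(n) = 53T(n/3) + O(n^3): log_3(53) = 3.6139. This is Case 1 of the Master Theorem (c < log_b(a), work dominated by leaves), giving O(n^(log_3 53)).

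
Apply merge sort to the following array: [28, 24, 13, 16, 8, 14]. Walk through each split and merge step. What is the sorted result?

Merge sort trace:

Split: [28, 24, 13, 16, 8, 14] -> [28, 24, 13] and [16, 8, 14]
  Split: [28, 24, 13] -> [28] and [24, 13]
    Split: [24, 13] -> [24] and [13]
    Merge: [24] + [13] -> [13, 24]
  Merge: [28] + [13, 24] -> [13, 24, 28]
  Split: [16, 8, 14] -> [16] and [8, 14]
    Split: [8, 14] -> [8] and [14]
    Merge: [8] + [14] -> [8, 14]
  Merge: [16] + [8, 14] -> [8, 14, 16]
Merge: [13, 24, 28] + [8, 14, 16] -> [8, 13, 14, 16, 24, 28]

Final sorted array: [8, 13, 14, 16, 24, 28]

The merge sort proceeds by recursively splitting the array and merging sorted halves.
After all merges, the sorted array is [8, 13, 14, 16, 24, 28].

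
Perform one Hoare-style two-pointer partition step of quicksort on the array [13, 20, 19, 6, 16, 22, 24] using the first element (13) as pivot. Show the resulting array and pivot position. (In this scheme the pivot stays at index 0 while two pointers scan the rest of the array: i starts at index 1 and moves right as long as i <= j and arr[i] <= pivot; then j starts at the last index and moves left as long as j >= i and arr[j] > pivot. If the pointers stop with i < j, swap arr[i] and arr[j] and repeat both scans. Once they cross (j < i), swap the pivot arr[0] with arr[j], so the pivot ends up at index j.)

Hoare-style two-pointer partition with pivot = 13:

Initial array: [13, 20, 19, 6, 16, 22, 24]

Pointers start at i = 1, j = 6.
i stops at index 1 (arr[1]=20 > 13), j stops at index 3 (arr[3]=6 <= 13): swap arr[1] and arr[3], array becomes [13, 6, 19, 20, 16, 22, 24]
i ends at 2, j ends at 1: the pointers have crossed (j < i), so scanning stops.

Swap pivot arr[0] with arr[1] to place pivot at position 1: [6, 13, 19, 20, 16, 22, 24]
Pivot position: 1

After partitioning with pivot 13, the array becomes [6, 13, 19, 20, 16, 22, 24]. The pivot is placed at index 1. All elements to the left of the pivot are <= 13, and all elements to the right are > 13.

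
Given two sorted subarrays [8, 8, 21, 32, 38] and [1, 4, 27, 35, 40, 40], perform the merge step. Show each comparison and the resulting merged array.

Merging process:

Compare 8 vs 1: take 1 from right. Merged: [1]
Compare 8 vs 4: take 4 from right. Merged: [1, 4]
Compare 8 vs 27: take 8 from left. Merged: [1, 4, 8]
Compare 8 vs 27: take 8 from left. Merged: [1, 4, 8, 8]
Compare 21 vs 27: take 21 from left. Merged: [1, 4, 8, 8, 21]
Compare 32 vs 27: take 27 from right. Merged: [1, 4, 8, 8, 21, 27]
Compare 32 vs 35: take 32 from left. Merged: [1, 4, 8, 8, 21, 27, 32]
Compare 38 vs 35: take 35 from right. Merged: [1, 4, 8, 8, 21, 27, 32, 35]
Compare 38 vs 40: take 38 from left. Merged: [1, 4, 8, 8, 21, 27, 32, 35, 38]
Append remaining from right: [40, 40]. Merged: [1, 4, 8, 8, 21, 27, 32, 35, 38, 40, 40]

Final merged array: [1, 4, 8, 8, 21, 27, 32, 35, 38, 40, 40]
Total comparisons: 9

The merged array is [1, 4, 8, 8, 21, 27, 32, 35, 38, 40, 40], requiring 9 comparisons. The merge step runs in O(n) time where n is the total number of elements.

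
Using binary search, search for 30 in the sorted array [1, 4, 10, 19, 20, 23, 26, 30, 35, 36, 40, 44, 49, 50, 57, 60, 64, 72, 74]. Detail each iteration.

Binary search for 30 in [1, 4, 10, 19, 20, 23, 26, 30, 35, 36, 40, 44, 49, 50, 57, 60, 64, 72, 74]:

lo=0, hi=18, mid=9, arr[mid]=36 -> 36 > 30, search left half
lo=0, hi=8, mid=4, arr[mid]=20 -> 20 < 30, search right half
lo=5, hi=8, mid=6, arr[mid]=26 -> 26 < 30, search right half
lo=7, hi=8, mid=7, arr[mid]=30 -> Found target at index 7!

Binary search finds 30 at index 7 after 4 comparisons. The search repeatedly halves the search space by comparing with the middle element.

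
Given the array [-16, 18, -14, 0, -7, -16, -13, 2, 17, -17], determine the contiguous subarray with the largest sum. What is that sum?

Using Kadane's algorithm on [-16, 18, -14, 0, -7, -16, -13, 2, 17, -17]:

Scanning through the array:
Position 1 (value 18): max_ending_here = 18, max_so_far = 18
Position 2 (value -14): max_ending_here = 4, max_so_far = 18
Position 3 (value 0): max_ending_here = 4, max_so_far = 18
Position 4 (value -7): max_ending_here = -3, max_so_far = 18
Position 5 (value -16): max_ending_here = -16, max_so_far = 18
Position 6 (value -13): max_ending_here = -13, max_so_far = 18
Position 7 (value 2): max_ending_here = 2, max_so_far = 18
Position 8 (value 17): max_ending_here = 19, max_so_far = 19
Position 9 (value -17): max_ending_here = 2, max_so_far = 19

Maximum subarray: [2, 17]
Maximum sum: 19

The maximum subarray is [2, 17] with sum 19. This subarray runs from index 7 to index 8.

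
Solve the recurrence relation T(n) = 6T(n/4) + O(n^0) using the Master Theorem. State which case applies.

Master Theorem for T(n) = 6T(n/4) + O(n^0):

a = 6, b = 4, c = 0
log_b(a) = log_4(6) = 1.2925

Case 1: c = 0 < log_4(6) = 1.2925
T(n) = O(n^(log_4 6))

For T(n) = 6T(n/4) + O(n^0): log_4(6) = 1.2925. This is Case 1 of the Master Theorem (c < log_b(a), work dominated by leaves), giving O(n^(log_4 6)).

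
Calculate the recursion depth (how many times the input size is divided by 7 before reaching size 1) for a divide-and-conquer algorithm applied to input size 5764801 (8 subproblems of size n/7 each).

For divide and conquer with division factor 7:

Problem sizes at each level:
Level 0: 5764801
Level 1: 823543
Level 2: 117649
Level 3: 16807
Level 4: 2401
Level 5: 343
Level 6: 49
Level 7: 7
Level 8: 1

The root is level 0 and the size-1 base case is level 8 (the tree spans levels 0 through 8, i.e. 9 levels counting the root), so the depth is the number of divisions: log_7(5764801) = 8

The recursion tree depth is log_7(5764801) = 8. At each level, the problem size is divided by 7, so it takes 8 divisions to reduce to a base case of size 1. The algorithm makes 8 recursive calls at each level.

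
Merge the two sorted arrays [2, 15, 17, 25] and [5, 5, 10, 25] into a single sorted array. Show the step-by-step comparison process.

Merging process:

Compare 2 vs 5: take 2 from left. Merged: [2]
Compare 15 vs 5: take 5 from right. Merged: [2, 5]
Compare 15 vs 5: take 5 from right. Merged: [2, 5, 5]
Compare 15 vs 10: take 10 from right. Merged: [2, 5, 5, 10]
Compare 15 vs 25: take 15 from left. Merged: [2, 5, 5, 10, 15]
Compare 17 vs 25: take 17 from left. Merged: [2, 5, 5, 10, 15, 17]
Compare 25 vs 25: take 25 from left. Merged: [2, 5, 5, 10, 15, 17, 25]
Append remaining from right: [25]. Merged: [2, 5, 5, 10, 15, 17, 25, 25]

Final merged array: [2, 5, 5, 10, 15, 17, 25, 25]
Total comparisons: 7

The merged array is [2, 5, 5, 10, 15, 17, 25, 25], requiring 7 comparisons. The merge step runs in O(n) time where n is the total number of elements.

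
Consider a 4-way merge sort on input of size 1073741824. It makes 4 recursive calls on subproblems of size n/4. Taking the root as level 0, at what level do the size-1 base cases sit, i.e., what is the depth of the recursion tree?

For divide and conquer with division factor 4:

Problem sizes at each level:
Level 0: 1073741824
Level 1: 268435456
Level 2: 67108864
Level 3: 16777216
Level 4: 4194304
Level 5: 1048576
Level 6: 262144
Level 7: 65536
Level 8: 16384
Level 9: 4096
Level 10: 1024
Level 11: 256
Level 12: 64
Level 13: 16
Level 14: 4
Level 15: 1

The root is level 0 and the size-1 base case is level 15 (the tree spans levels 0 through 15, i.e. 16 levels counting the root), so the depth is the number of divisions: log_4(1073741824) = 15

The recursion tree depth is log_4(1073741824) = 15. At each level, the problem size is divided by 4, so it takes 15 divisions to reduce to a base case of size 1. The algorithm makes 4 recursive calls at each level.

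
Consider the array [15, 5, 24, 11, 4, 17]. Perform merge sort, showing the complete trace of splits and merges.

Merge sort trace:

Split: [15, 5, 24, 11, 4, 17] -> [15, 5, 24] and [11, 4, 17]
  Split: [15, 5, 24] -> [15] and [5, 24]
    Split: [5, 24] -> [5] and [24]
    Merge: [5] + [24] -> [5, 24]
  Merge: [15] + [5, 24] -> [5, 15, 24]
  Split: [11, 4, 17] -> [11] and [4, 17]
    Split: [4, 17] -> [4] and [17]
    Merge: [4] + [17] -> [4, 17]
  Merge: [11] + [4, 17] -> [4, 11, 17]
Merge: [5, 15, 24] + [4, 11, 17] -> [4, 5, 11, 15, 17, 24]

Final sorted array: [4, 5, 11, 15, 17, 24]

The merge sort proceeds by recursively splitting the array and merging sorted halves.
After all merges, the sorted array is [4, 5, 11, 15, 17, 24].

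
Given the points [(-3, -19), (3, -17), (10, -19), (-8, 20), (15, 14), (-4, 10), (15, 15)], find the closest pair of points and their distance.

Computing all pairwise distances among 7 points:

d((-3, -19), (3, -17)) = 6.3246
d((-3, -19), (10, -19)) = 13.0
d((-3, -19), (-8, 20)) = 39.3192
d((-3, -19), (15, 14)) = 37.5899
d((-3, -19), (-4, 10)) = 29.0172
d((-3, -19), (15, 15)) = 38.4708
d((3, -17), (10, -19)) = 7.2801
d((3, -17), (-8, 20)) = 38.6005
d((3, -17), (15, 14)) = 33.2415
d((3, -17), (-4, 10)) = 27.8927
d((3, -17), (15, 15)) = 34.176
d((10, -19), (-8, 20)) = 42.9535
d((10, -19), (15, 14)) = 33.3766
d((10, -19), (-4, 10)) = 32.2025
d((10, -19), (15, 15)) = 34.3657
d((-8, 20), (15, 14)) = 23.7697
d((-8, 20), (-4, 10)) = 10.7703
d((-8, 20), (15, 15)) = 23.5372
d((15, 14), (-4, 10)) = 19.4165
d((15, 14), (15, 15)) = 1.0 <-- minimum
d((-4, 10), (15, 15)) = 19.6469

Closest pair: (15, 14) and (15, 15) with distance 1.0

The closest pair is (15, 14) and (15, 15) with Euclidean distance 1.0. For 7 points, brute-force pairwise comparison is shown above. For large n, the divide-and-conquer algorithm (sort by x, recurse on halves, check the dividing strip) achieves O(n log n).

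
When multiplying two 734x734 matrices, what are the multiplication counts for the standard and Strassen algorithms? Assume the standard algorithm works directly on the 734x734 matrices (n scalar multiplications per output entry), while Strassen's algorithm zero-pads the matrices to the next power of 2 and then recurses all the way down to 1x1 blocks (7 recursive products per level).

Matrix multiplication for 734x734 matrices:

Strassen's algorithm requires power-of-2 dimensions. Pad 734x734 to 1024x1024 (next power of 2).

Standard algorithm: 734^3 = 395446904 multiplications
Strassen's algorithm: 7^(log2(1024)) = 7^10 = 282475249 multiplications
Savings: 395446904 - 282475249 = 112971655 multiplications

Standard: 395446904 multiplications (734^3). Strassen: 282475249 multiplications (7^10, after padding to 1024x1024). Strassen reduces 8 recursive multiplications to 7 at each level.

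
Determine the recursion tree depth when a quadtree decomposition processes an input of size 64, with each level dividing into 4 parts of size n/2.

For divide and conquer with division factor 2:

Problem sizes at each level:
Level 0: 64
Level 1: 32
Level 2: 16
Level 3: 8
Level 4: 4
Level 5: 2
Level 6: 1

The root is level 0 and the size-1 base case is level 6 (the tree spans levels 0 through 6, i.e. 7 levels counting the root), so the depth is the number of divisions: log_2(64) = 6

The recursion tree depth is log_2(64) = 6. At each level, the problem size is divided by 2, so it takes 6 divisions to reduce to a base case of size 1. The algorithm makes 4 recursive calls at each level.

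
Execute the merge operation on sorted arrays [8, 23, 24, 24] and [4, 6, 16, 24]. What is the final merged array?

Merging process:

Compare 8 vs 4: take 4 from right. Merged: [4]
Compare 8 vs 6: take 6 from right. Merged: [4, 6]
Compare 8 vs 16: take 8 from left. Merged: [4, 6, 8]
Compare 23 vs 16: take 16 from right. Merged: [4, 6, 8, 16]
Compare 23 vs 24: take 23 from left. Merged: [4, 6, 8, 16, 23]
Compare 24 vs 24: take 24 from left. Merged: [4, 6, 8, 16, 23, 24]
Compare 24 vs 24: take 24 from left. Merged: [4, 6, 8, 16, 23, 24, 24]
Append remaining from right: [24]. Merged: [4, 6, 8, 16, 23, 24, 24, 24]

Final merged array: [4, 6, 8, 16, 23, 24, 24, 24]
Total comparisons: 7

The merged array is [4, 6, 8, 16, 23, 24, 24, 24], requiring 7 comparisons. The merge step runs in O(n) time where n is the total number of elements.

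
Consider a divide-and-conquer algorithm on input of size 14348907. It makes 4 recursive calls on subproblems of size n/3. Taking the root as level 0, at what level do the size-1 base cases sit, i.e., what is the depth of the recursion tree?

For divide and conquer with division factor 3:

Problem sizes at each level:
Level 0: 14348907
Level 1: 4782969
Level 2: 1594323
Level 3: 531441
Level 4: 177147
Level 5: 59049
Level 6: 19683
Level 7: 6561
Level 8: 2187
Level 9: 729
Level 10: 243
Level 11: 81
Level 12: 27
Level 13: 9
Level 14: 3
Level 15: 1

The root is level 0 and the size-1 base case is level 15 (the tree spans levels 0 through 15, i.e. 16 levels counting the root), so the depth is the number of divisions: log_3(14348907) = 15

The recursion tree depth is log_3(14348907) = 15. At each level, the problem size is divided by 3, so it takes 15 divisions to reduce to a base case of size 1. The algorithm makes 4 recursive calls at each level.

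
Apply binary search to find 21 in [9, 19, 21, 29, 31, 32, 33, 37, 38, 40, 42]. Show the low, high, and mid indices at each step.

Binary search for 21 in [9, 19, 21, 29, 31, 32, 33, 37, 38, 40, 42]:

lo=0, hi=10, mid=5, arr[mid]=32 -> 32 > 21, search left half
lo=0, hi=4, mid=2, arr[mid]=21 -> Found target at index 2!

Binary search finds 21 at index 2 after 2 comparisons. The search repeatedly halves the search space by comparing with the middle element.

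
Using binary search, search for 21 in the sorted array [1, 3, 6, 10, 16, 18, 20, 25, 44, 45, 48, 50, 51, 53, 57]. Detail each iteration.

Binary search for 21 in [1, 3, 6, 10, 16, 18, 20, 25, 44, 45, 48, 50, 51, 53, 57]:

lo=0, hi=14, mid=7, arr[mid]=25 -> 25 > 21, search left half
lo=0, hi=6, mid=3, arr[mid]=10 -> 10 < 21, search right half
lo=4, hi=6, mid=5, arr[mid]=18 -> 18 < 21, search right half
lo=6, hi=6, mid=6, arr[mid]=20 -> 20 < 21, search right half
lo=7 > hi=6, target 21 not found

Binary search determines that 21 is not in the array after 4 comparisons. The search space was exhausted without finding the target.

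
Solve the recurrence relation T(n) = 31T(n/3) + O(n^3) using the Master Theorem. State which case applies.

Master Theorem for T(n) = 31T(n/3) + O(n^3):

a = 31, b = 3, c = 3
log_b(a) = log_3(31) = 3.1257

Case 1: c = 3 < log_3(31) = 3.1257
T(n) = O(n^(log_3 31))

For T(n) = 31T(n/3) + O(n^3): log_3(31) = 3.1257. This is Case 1 of the Master Theorem (c < log_b(a), work dominated by leaves), giving O(n^(log_3 31)).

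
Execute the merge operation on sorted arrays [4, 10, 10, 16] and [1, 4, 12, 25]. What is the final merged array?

Merging process:

Compare 4 vs 1: take 1 from right. Merged: [1]
Compare 4 vs 4: take 4 from left. Merged: [1, 4]
Compare 10 vs 4: take 4 from right. Merged: [1, 4, 4]
Compare 10 vs 12: take 10 from left. Merged: [1, 4, 4, 10]
Compare 10 vs 12: take 10 from left. Merged: [1, 4, 4, 10, 10]
Compare 16 vs 12: take 12 from right. Merged: [1, 4, 4, 10, 10, 12]
Compare 16 vs 25: take 16 from left. Merged: [1, 4, 4, 10, 10, 12, 16]
Append remaining from right: [25]. Merged: [1, 4, 4, 10, 10, 12, 16, 25]

Final merged array: [1, 4, 4, 10, 10, 12, 16, 25]
Total comparisons: 7

The merged array is [1, 4, 4, 10, 10, 12, 16, 25], requiring 7 comparisons. The merge step runs in O(n) time where n is the total number of elements.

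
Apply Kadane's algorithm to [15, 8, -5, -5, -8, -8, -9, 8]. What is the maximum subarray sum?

Using Kadane's algorithm on [15, 8, -5, -5, -8, -8, -9, 8]:

Scanning through the array:
Position 1 (value 8): max_ending_here = 23, max_so_far = 23
Position 2 (value -5): max_ending_here = 18, max_so_far = 23
Position 3 (value -5): max_ending_here = 13, max_so_far = 23
Position 4 (value -8): max_ending_here = 5, max_so_far = 23
Position 5 (value -8): max_ending_here = -3, max_so_far = 23
Position 6 (value -9): max_ending_here = -9, max_so_far = 23
Position 7 (value 8): max_ending_here = 8, max_so_far = 23

Maximum subarray: [15, 8]
Maximum sum: 23

The maximum subarray is [15, 8] with sum 23. This subarray runs from index 0 to index 1.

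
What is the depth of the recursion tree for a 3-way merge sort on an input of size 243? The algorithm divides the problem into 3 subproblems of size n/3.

For divide and conquer with division factor 3:

Problem sizes at each level:
Level 0: 243
Level 1: 81
Level 2: 27
Level 3: 9
Level 4: 3
Level 5: 1

The root is level 0 and the size-1 base case is level 5 (the tree spans levels 0 through 5, i.e. 6 levels counting the root), so the depth is the number of divisions: log_3(243) = 5

The recursion tree depth is log_3(243) = 5. At each level, the problem size is divided by 3, so it takes 5 divisions to reduce to a base case of size 1. The algorithm makes 3 recursive calls at each level.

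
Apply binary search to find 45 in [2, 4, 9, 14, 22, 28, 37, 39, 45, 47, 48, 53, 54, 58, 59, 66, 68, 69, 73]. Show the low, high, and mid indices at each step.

Binary search for 45 in [2, 4, 9, 14, 22, 28, 37, 39, 45, 47, 48, 53, 54, 58, 59, 66, 68, 69, 73]:

lo=0, hi=18, mid=9, arr[mid]=47 -> 47 > 45, search left half
lo=0, hi=8, mid=4, arr[mid]=22 -> 22 < 45, search right half
lo=5, hi=8, mid=6, arr[mid]=37 -> 37 < 45, search right half
lo=7, hi=8, mid=7, arr[mid]=39 -> 39 < 45, search right half
lo=8, hi=8, mid=8, arr[mid]=45 -> Found target at index 8!

Binary search finds 45 at index 8 after 5 comparisons. The search repeatedly halves the search space by comparing with the middle element.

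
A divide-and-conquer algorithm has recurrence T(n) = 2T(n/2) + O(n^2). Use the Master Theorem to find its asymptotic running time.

Master Theorem for T(n) = 2T(n/2) + O(n^2):

a = 2, b = 2, c = 2
log_b(a) = log_2(2) = 1.0000

Case 3: c = 2 > log_2(2) = 1.0000
T(n) = O(n^2) = O(n^2)

For T(n) = 2T(n/2) + O(n^2): log_2(2) = 1.0000. This is Case 3 of the Master Theorem (c > log_b(a), work dominated by root), giving O(n^2).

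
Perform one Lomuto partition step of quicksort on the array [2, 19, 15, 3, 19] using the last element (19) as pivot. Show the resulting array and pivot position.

Lomuto partition with pivot = 19:

Initial array: [2, 19, 15, 3, 19]

arr[0]=2 <= 19: swap with position 0, array becomes [2, 19, 15, 3, 19]
arr[1]=19 <= 19: swap with position 1, array becomes [2, 19, 15, 3, 19]
arr[2]=15 <= 19: swap with position 2, array becomes [2, 19, 15, 3, 19]
arr[3]=3 <= 19: swap with position 3, array becomes [2, 19, 15, 3, 19]

Place pivot at position 4: [2, 19, 15, 3, 19]
Pivot position: 4

After partitioning with pivot 19, the array becomes [2, 19, 15, 3, 19]. The pivot is placed at index 4. All elements to the left of the pivot are <= 19, and all elements to the right are > 19.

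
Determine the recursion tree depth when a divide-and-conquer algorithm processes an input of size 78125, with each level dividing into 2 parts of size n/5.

For divide and conquer with division factor 5:

Problem sizes at each level:
Level 0: 78125
Level 1: 15625
Level 2: 3125
Level 3: 625
Level 4: 125
Level 5: 25
Level 6: 5
Level 7: 1

The root is level 0 and the size-1 base case is level 7 (the tree spans levels 0 through 7, i.e. 8 levels counting the root), so the depth is the number of divisions: log_5(78125) = 7

The recursion tree depth is log_5(78125) = 7. At each level, the problem size is divided by 5, so it takes 7 divisions to reduce to a base case of size 1. The algorithm makes 2 recursive calls at each level.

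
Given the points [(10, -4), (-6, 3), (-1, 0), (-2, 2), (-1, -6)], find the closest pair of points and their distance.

Computing all pairwise distances among 5 points:

d((10, -4), (-6, 3)) = 17.4642
d((10, -4), (-1, 0)) = 11.7047
d((10, -4), (-2, 2)) = 13.4164
d((10, -4), (-1, -6)) = 11.1803
d((-6, 3), (-1, 0)) = 5.831
d((-6, 3), (-2, 2)) = 4.1231
d((-6, 3), (-1, -6)) = 10.2956
d((-1, 0), (-2, 2)) = 2.2361 <-- minimum
d((-1, 0), (-1, -6)) = 6.0
d((-2, 2), (-1, -6)) = 8.0623

Closest pair: (-1, 0) and (-2, 2) with distance 2.2361

The closest pair is (-1, 0) and (-2, 2) with Euclidean distance 2.2361. For 5 points, brute-force pairwise comparison is shown above. For large n, the divide-and-conquer algorithm (sort by x, recurse on halves, check the dividing strip) achieves O(n log n).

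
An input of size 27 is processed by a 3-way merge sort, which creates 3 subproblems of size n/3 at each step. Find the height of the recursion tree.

For divide and conquer with division factor 3:

Problem sizes at each level:
Level 0: 27
Level 1: 9
Level 2: 3
Level 3: 1

The root is level 0 and the size-1 base case is level 3 (the tree spans levels 0 through 3, i.e. 4 levels counting the root), so the depth is the number of divisions: log_3(27) = 3

The recursion tree depth is log_3(27) = 3. At each level, the problem size is divided by 3, so it takes 3 divisions to reduce to a base case of size 1. The algorithm makes 3 recursive calls at each level.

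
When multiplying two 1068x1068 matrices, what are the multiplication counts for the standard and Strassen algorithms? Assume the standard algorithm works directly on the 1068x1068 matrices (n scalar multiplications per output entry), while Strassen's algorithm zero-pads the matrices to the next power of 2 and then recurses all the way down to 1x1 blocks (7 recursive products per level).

Matrix multiplication for 1068x1068 matrices:

Strassen's algorithm requires power-of-2 dimensions. Pad 1068x1068 to 2048x2048 (next power of 2).

Standard algorithm: 1068^3 = 1218186432 multiplications
Strassen's algorithm: 7^(log2(2048)) = 7^11 = 1977326743 multiplications
Difference: 1218186432 - 1977326743 = -759140311 (Strassen uses MORE here due to padding overhead — for small or just-over-power-of-2 n, padding can outweigh the per-level savings)

Standard: 1218186432 multiplications (1068^3). Strassen: 1977326743 multiplications (7^11, after padding to 2048x2048). Strassen reduces 8 recursive multiplications to 7 at each level.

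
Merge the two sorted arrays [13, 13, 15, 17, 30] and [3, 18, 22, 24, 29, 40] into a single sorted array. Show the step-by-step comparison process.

Merging process:

Compare 13 vs 3: take 3 from right. Merged: [3]
Compare 13 vs 18: take 13 from left. Merged: [3, 13]
Compare 13 vs 18: take 13 from left. Merged: [3, 13, 13]
Compare 15 vs 18: take 15 from left. Merged: [3, 13, 13, 15]
Compare 17 vs 18: take 17 from left. Merged: [3, 13, 13, 15, 17]
Compare 30 vs 18: take 18 from right. Merged: [3, 13, 13, 15, 17, 18]
Compare 30 vs 22: take 22 from right. Merged: [3, 13, 13, 15, 17, 18, 22]
Compare 30 vs 24: take 24 from right. Merged: [3, 13, 13, 15, 17, 18, 22, 24]
Compare 30 vs 29: take 29 from right. Merged: [3, 13, 13, 15, 17, 18, 22, 24, 29]
Compare 30 vs 40: take 30 from left. Merged: [3, 13, 13, 15, 17, 18, 22, 24, 29, 30]
Append remaining from right: [40]. Merged: [3, 13, 13, 15, 17, 18, 22, 24, 29, 30, 40]

Final merged array: [3, 13, 13, 15, 17, 18, 22, 24, 29, 30, 40]
Total comparisons: 10

The merged array is [3, 13, 13, 15, 17, 18, 22, 24, 29, 30, 40], requiring 10 comparisons. The merge step runs in O(n) time where n is the total number of elements.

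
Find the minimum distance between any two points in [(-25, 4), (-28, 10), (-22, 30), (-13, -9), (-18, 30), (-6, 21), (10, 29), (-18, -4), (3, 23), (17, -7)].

Computing all pairwise distances among 10 points:

d((-25, 4), (-28, 10)) = 6.7082
d((-25, 4), (-22, 30)) = 26.1725
d((-25, 4), (-13, -9)) = 17.6918
d((-25, 4), (-18, 30)) = 26.9258
d((-25, 4), (-6, 21)) = 25.4951
d((-25, 4), (10, 29)) = 43.0116
d((-25, 4), (-18, -4)) = 10.6301
d((-25, 4), (3, 23)) = 33.8378
d((-25, 4), (17, -7)) = 43.4166
d((-28, 10), (-22, 30)) = 20.8806
d((-28, 10), (-13, -9)) = 24.2074
d((-28, 10), (-18, 30)) = 22.3607
d((-28, 10), (-6, 21)) = 24.5967
d((-28, 10), (10, 29)) = 42.4853
d((-28, 10), (-18, -4)) = 17.2047
d((-28, 10), (3, 23)) = 33.6155
d((-28, 10), (17, -7)) = 48.1041
d((-22, 30), (-13, -9)) = 40.025
d((-22, 30), (-18, 30)) = 4.0 <-- minimum
d((-22, 30), (-6, 21)) = 18.3576
d((-22, 30), (10, 29)) = 32.0156
d((-22, 30), (-18, -4)) = 34.2345
d((-22, 30), (3, 23)) = 25.9615
d((-22, 30), (17, -7)) = 53.7587
d((-13, -9), (-18, 30)) = 39.3192
d((-13, -9), (-6, 21)) = 30.8058
d((-13, -9), (10, 29)) = 44.4185
d((-13, -9), (-18, -4)) = 7.0711
d((-13, -9), (3, 23)) = 35.7771
d((-13, -9), (17, -7)) = 30.0666
d((-18, 30), (-6, 21)) = 15.0
d((-18, 30), (10, 29)) = 28.0179
d((-18, 30), (-18, -4)) = 34.0
d((-18, 30), (3, 23)) = 22.1359
d((-18, 30), (17, -7)) = 50.9313
d((-6, 21), (10, 29)) = 17.8885
d((-6, 21), (-18, -4)) = 27.7308
d((-6, 21), (3, 23)) = 9.2195
d((-6, 21), (17, -7)) = 36.2353
d((10, 29), (-18, -4)) = 43.2782
d((10, 29), (3, 23)) = 9.2195
d((10, 29), (17, -7)) = 36.6742
d((-18, -4), (3, 23)) = 34.2053
d((-18, -4), (17, -7)) = 35.1283
d((3, 23), (17, -7)) = 33.1059

Closest pair: (-22, 30) and (-18, 30) with distance 4.0

The closest pair is (-22, 30) and (-18, 30) with Euclidean distance 4.0. For 10 points, brute-force pairwise comparison is shown above. For large n, the divide-and-conquer algorithm (sort by x, recurse on halves, check the dividing strip) achieves O(n log n).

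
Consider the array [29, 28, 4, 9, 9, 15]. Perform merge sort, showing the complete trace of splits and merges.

Merge sort trace:

Split: [29, 28, 4, 9, 9, 15] -> [29, 28, 4] and [9, 9, 15]
  Split: [29, 28, 4] -> [29] and [28, 4]
    Split: [28, 4] -> [28] and [4]
    Merge: [28] + [4] -> [4, 28]
  Merge: [29] + [4, 28] -> [4, 28, 29]
  Split: [9, 9, 15] -> [9] and [9, 15]
    Split: [9, 15] -> [9] and [15]
    Merge: [9] + [15] -> [9, 15]
  Merge: [9] + [9, 15] -> [9, 9, 15]
Merge: [4, 28, 29] + [9, 9, 15] -> [4, 9, 9, 15, 28, 29]

Final sorted array: [4, 9, 9, 15, 28, 29]

The merge sort proceeds by recursively splitting the array and merging sorted halves.
After all merges, the sorted array is [4, 9, 9, 15, 28, 29].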